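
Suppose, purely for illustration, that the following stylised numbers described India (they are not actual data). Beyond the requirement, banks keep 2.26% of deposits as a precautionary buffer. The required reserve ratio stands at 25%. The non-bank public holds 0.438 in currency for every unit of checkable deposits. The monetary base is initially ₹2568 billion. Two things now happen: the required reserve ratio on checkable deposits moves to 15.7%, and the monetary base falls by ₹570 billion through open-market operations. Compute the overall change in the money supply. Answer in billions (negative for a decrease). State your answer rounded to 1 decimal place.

Before: m₁ = (1 + 0.438) / (0.25 + 0.0226 + 0.438) ≈ 2.023642, MB₁ = 2568, so M₁ = 2.023642 × 2568 ≈ 5196.7127 billion.
After: m₂ = (1 + 0.438) / (0.157 + 0.0226 + 0.438) ≈ 2.328368, MB₂ = 2568 − 570 = 1998, so M₂ = 2.328368 × 1998 ≈ 4652.0793 billion.
ΔM = M₂ − M₁ = 4652.0793 − 5196.7127 = -544.6334 billion.

-544.6 billion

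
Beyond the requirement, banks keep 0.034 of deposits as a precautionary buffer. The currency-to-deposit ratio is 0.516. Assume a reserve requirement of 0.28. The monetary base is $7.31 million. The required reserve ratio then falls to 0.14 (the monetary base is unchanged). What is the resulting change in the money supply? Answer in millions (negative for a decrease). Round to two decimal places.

$2.71 million

Initially m₁ = (1 + 0.516) / (0.28 + 0.034 + 0.516) ≈ 1.8265, so M₁ = 1.8265 × 7.31 ≈ 13.3517 million.
After the change m₂ = (1 + 0.516) / (0.14 + 0.034 + 0.516) ≈ 2.1971, so M₂ = 2.1971 × 7.31 ≈ 16.0608 million.
ΔM = M₂ − M₁ = 16.0608 − 13.3517 = 2.7091 million.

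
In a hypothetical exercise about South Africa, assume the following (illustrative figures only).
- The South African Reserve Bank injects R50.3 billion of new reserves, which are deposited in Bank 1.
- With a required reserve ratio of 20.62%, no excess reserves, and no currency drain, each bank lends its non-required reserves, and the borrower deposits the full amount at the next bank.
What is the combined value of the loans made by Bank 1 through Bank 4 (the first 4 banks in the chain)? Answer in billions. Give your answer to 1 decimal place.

R116.8 billion

Bank i lends (1 − rr)^i of the original deposit: Bank 1 lends 50.3·0.7938 ≈ 39.9281, Bank 2 lends 50.3·0.7938² ≈ 31.6950, and so on.
Summing a geometric series: total = 50.3·[0.7938·(1 − 0.7938^4) / (1 − 0.7938)] ≈ 116.7541 billion.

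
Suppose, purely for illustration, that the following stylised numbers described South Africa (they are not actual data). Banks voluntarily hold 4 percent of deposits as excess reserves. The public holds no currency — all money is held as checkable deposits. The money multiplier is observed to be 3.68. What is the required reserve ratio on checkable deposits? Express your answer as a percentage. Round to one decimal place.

23.2%

Using m = 3.68. Since m = (1 + c)/(c + rr + e), the denominator satisfies c + rr + e = (1 + c)/m = (1 + 0) / 3.68 ≈ 0.271739.
With c = 0 and e = 0.04, the required reserve ratio on checkable deposits is 0.271739 − 0 − 0.04 = 0.231739.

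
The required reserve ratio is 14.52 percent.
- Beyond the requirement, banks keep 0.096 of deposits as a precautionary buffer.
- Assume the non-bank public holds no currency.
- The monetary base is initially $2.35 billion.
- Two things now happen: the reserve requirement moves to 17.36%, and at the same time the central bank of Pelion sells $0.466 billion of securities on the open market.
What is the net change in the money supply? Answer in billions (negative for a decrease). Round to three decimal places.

Before: m₁ = 1 / (0.1452 + 0.096) ≈ 4.14594, MB₁ = 2.35, so M₁ = 4.14594 × 2.35 ≈ 9.743 billion.
After: m₂ = 1 / (0.1736 + 0.096) ≈ 3.70920, MB₂ = 2.35 − 0.466 = 1.884, so M₂ = 3.70920 × 1.884 ≈ 6.9881 billion.
ΔM = M₂ − M₁ = 6.9881 − 9.743 = -2.7549 billion.

-2.755 billion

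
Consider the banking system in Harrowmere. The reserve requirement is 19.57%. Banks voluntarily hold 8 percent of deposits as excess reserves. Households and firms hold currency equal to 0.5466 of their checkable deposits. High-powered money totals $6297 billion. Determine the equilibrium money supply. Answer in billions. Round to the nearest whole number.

The money multiplier is m = (1 + c) / (rr + e + c) = (1 + 0.5466) / (0.1957 + 0.08 + 0.5466) ≈ 1.88082.
So M = m × MB = 1.88082 × 6297 ≈ 11843.5235 billion.

$11844 billion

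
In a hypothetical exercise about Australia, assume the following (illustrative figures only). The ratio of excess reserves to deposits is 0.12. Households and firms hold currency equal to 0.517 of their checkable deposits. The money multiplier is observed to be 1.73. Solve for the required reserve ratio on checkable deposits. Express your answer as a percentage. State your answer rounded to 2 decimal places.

Using m = 1.73. Since m = (1 + c)/(c + rr + e), the denominator satisfies c + rr + e = (1 + c)/m = (1 + 0.517) / 1.73 ≈ 0.876879.
With c = 0.517 and e = 0.12, the required reserve ratio on checkable deposits is 0.876879 − 0.517 − 0.12 = 0.239879.

23.99%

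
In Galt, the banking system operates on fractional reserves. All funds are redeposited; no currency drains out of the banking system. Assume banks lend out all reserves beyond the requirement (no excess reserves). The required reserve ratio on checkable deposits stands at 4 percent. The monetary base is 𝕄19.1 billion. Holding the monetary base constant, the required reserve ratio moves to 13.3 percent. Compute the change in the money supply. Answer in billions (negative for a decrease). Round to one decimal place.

Initially m₁ = 1 / (0.04) = 25, so M₁ = 25 × 19.1 = 477.5 billion.
After the change m₂ = 1 / (0.133) ≈ 7.5188, so M₂ = 7.5188 × 19.1 ≈ 143.6091 billion.
ΔM = M₂ − M₁ = 143.6091 − 477.5 = -333.8909 billion.

-333.9 billion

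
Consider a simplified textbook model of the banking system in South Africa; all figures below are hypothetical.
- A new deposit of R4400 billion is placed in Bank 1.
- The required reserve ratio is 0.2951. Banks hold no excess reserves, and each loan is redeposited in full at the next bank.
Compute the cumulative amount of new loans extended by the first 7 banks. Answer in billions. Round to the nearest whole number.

Bank i lends (1 − rr)^i of the original deposit: Bank 1 lends 4400·0.7049 = 3101.5600, Bank 2 lends 4400·0.7049² ≈ 2186.2896, and so on.
Summing a geometric series: total = 4400·[0.7049·(1 − 0.7049^7) / (1 − 0.7049)] ≈ 9601.3262 billion.

R9601 billion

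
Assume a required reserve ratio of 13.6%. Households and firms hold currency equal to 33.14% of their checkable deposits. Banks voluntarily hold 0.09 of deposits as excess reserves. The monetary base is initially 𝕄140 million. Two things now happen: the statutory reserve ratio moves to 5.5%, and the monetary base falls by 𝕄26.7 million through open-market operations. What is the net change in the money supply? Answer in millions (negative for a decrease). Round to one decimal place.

-17.8 million

Before: m₁ = (1 + 0.3314) / (0.136 + 0.09 + 0.3314) ≈ 2.38859, MB₁ = 140, so M₁ = 2.38859 × 140 = 334.4026 million.
After: m₂ = (1 + 0.3314) / (0.055 + 0.09 + 0.3314) ≈ 2.79471, MB₂ = 140 − 26.7 = 113.3, so M₂ = 2.79471 × 113.3 ≈ 316.6406 million.
ΔM = M₂ − M₁ = 316.6406 − 334.4026 = -17.762 million.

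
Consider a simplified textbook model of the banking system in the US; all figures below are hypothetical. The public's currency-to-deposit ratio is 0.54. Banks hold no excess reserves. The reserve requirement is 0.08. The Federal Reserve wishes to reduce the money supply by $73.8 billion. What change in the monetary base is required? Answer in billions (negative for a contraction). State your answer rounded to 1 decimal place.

The money multiplier is m = (1 + c) / (rr + c) = (1 + 0.54) / (0.08 + 0.54) ≈ 2.4839.
ΔMB = ΔM / m = (−73.8) / 2.4839 ≈ -29.7113 billion.

-29.7 billion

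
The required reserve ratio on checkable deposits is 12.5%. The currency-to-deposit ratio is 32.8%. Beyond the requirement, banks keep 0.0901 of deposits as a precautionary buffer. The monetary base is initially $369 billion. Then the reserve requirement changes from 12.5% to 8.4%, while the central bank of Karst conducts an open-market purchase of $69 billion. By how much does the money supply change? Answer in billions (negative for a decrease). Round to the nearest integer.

Before: m₁ = (1 + 0.328) / (0.125 + 0.0901 + 0.328) ≈ 2.4452, MB₁ = 369, so M₁ = 2.4452 × 369 = 902.2788 billion.
After: m₂ = (1 + 0.328) / (0.084 + 0.0901 + 0.328) ≈ 2.6449, MB₂ = 369 + 69 = 438, so M₂ = 2.6449 × 438 = 1158.4662 billion.
ΔM = M₂ − M₁ = 1158.4662 − 902.2788 = 256.1874 billion.

$256 billion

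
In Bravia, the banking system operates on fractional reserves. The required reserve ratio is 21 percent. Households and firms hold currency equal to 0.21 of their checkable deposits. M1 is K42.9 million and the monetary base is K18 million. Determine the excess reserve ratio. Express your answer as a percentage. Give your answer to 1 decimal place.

8.8%

Using m = M/MB = 42.9/18 ≈ 2.383333. Since m = (1 + c)/(c + rr + e), the denominator satisfies c + rr + e = (1 + c)/m = (1 + 0.21) / 2.383333 ≈ 0.507692.
With c = 0.21 and rr = 0.21, the excess reserve ratio is 0.507692 − 0.21 − 0.21 = 0.087692.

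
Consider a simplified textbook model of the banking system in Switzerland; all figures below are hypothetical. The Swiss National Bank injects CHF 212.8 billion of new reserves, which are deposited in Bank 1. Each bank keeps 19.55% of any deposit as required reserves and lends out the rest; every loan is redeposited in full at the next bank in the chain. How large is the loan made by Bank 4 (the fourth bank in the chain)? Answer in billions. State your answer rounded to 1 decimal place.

CHF 89.1 billion

Each bank lends a fraction (1 − rr) = 0.8045 of the deposit it receives, so Bank 4 receives 212.8·0.8045^3 and lends 212.8·0.8045^4 ≈ 89.1407 billion.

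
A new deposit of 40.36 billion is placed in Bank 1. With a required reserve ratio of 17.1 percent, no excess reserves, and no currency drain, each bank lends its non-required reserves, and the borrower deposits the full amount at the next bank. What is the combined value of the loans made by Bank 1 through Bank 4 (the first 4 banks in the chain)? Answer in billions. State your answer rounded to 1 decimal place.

103.3 billion

Bank i lends (1 − rr)^i of the original deposit: Bank 1 lends 40.36·0.8290 ≈ 33.4584, Bank 2 lends 40.36·0.8290² ≈ 27.7370, and so on.
Summing a geometric series: total = 40.36·[0.8290·(1 − 0.8290^4) / (1 − 0.8290)] ≈ 103.2515 billion.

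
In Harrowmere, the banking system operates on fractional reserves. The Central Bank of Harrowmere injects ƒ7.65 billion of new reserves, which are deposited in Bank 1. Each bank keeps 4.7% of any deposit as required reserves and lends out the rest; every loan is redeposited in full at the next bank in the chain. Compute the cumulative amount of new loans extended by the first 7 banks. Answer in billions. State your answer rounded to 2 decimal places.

Bank i lends (1 − rr)^i of the original deposit: Bank 1 lends 7.65·0.9530 ≈ 7.2904, Bank 2 lends 7.65·0.9530² ≈ 6.9478, and so on.
Summing a geometric series: total = 7.65·[0.9530·(1 − 0.9530^7) / (1 − 0.9530)] ≈ 44.3754 billion.

ƒ44.38 billion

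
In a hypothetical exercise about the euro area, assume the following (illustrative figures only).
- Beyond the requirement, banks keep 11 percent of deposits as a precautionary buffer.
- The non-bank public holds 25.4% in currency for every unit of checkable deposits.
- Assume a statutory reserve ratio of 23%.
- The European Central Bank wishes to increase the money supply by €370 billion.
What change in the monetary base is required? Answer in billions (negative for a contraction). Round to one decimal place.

€175.3 billion

The money multiplier is m = (1 + c) / (rr + e + c) = (1 + 0.254) / (0.23 + 0.11 + 0.254) ≈ 2.11111.
ΔMB = ΔM / m = (+370) / 2.11111 ≈ 175.2633 billion.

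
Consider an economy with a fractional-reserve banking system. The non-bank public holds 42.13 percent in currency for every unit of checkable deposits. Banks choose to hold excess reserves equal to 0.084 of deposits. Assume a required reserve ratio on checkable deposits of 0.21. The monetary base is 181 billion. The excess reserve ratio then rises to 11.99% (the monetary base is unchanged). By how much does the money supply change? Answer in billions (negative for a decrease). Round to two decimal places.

-17.19 billion

Initially m₁ = (1 + 0.4213) / (0.21 + 0.084 + 0.4213) ≈ 1.986998, so M₁ = 1.986998 × 181 ≈ 359.6466 billion.
After the change m₂ = (1 + 0.4213) / (0.21 + 0.1199 + 0.4213) ≈ 1.892039, so M₂ = 1.892039 × 181 ≈ 342.4591 billion.
ΔM = M₂ − M₁ = 342.4591 − 359.6466 = -17.1875 billion.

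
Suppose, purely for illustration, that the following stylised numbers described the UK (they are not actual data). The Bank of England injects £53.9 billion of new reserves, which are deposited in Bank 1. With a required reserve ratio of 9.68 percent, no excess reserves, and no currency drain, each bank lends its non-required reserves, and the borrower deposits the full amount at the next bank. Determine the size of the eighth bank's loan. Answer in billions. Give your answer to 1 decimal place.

£23.9 billion

Each bank lends a fraction (1 − rr) = 0.9032 of the deposit it receives, so Bank 8 receives 53.9·0.9032^7 and lends 53.9·0.9032^8 ≈ 23.8704 billion.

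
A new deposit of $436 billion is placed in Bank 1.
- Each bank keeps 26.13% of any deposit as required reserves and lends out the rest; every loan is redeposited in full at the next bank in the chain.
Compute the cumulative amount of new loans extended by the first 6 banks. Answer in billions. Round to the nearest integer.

Bank i lends (1 − rr)^i of the original deposit: Bank 1 lends 436·0.7387 = 322.0732, Bank 2 lends 436·0.7387² ≈ 237.9155, and so on.
Summing a geometric series: total = 436·[0.7387·(1 − 0.7387^6) / (1 − 0.7387)] ≈ 1032.3065 billion.

$1032 billion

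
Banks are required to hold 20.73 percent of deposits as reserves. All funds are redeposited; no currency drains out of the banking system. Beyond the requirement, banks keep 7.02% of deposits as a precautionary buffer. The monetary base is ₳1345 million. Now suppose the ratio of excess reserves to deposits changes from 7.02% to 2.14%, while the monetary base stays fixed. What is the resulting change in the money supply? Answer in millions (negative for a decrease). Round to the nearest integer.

₳1034 million

Initially m₁ = 1 / (0.2073 + 0.0702) ≈ 3.60360, so M₁ = 3.60360 × 1345 = 4846.842 million.
After the change m₂ = 1 / (0.2073 + 0.0214) ≈ 4.37254, so M₂ = 4.37254 × 1345 = 5881.0663 million.
ΔM = M₂ − M₁ = 5881.0663 − 4846.842 = 1034.2243 million.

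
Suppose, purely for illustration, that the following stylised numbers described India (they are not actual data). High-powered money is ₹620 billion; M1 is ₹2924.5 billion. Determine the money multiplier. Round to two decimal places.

The money multiplier is m = M / MB = 2924.5 / 620 ≈ 4.71694.

4.72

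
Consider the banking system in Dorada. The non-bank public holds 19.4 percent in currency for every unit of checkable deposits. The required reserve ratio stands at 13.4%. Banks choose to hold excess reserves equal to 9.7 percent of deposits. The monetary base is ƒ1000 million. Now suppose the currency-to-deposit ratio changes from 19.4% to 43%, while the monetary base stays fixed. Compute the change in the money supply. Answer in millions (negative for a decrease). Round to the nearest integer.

Initially m₁ = (1 + 0.194) / (0.134 + 0.097 + 0.194) ≈ 2.8094, so M₁ = 2.8094 × 1000 = 2809.4 million.
After the change m₂ = (1 + 0.43) / (0.134 + 0.097 + 0.43) ≈ 2.1634, so M₂ = 2.1634 × 1000 = 2163.4 million.
ΔM = M₂ − M₁ = 2163.4 − 2809.4 = -646 million.

-646 million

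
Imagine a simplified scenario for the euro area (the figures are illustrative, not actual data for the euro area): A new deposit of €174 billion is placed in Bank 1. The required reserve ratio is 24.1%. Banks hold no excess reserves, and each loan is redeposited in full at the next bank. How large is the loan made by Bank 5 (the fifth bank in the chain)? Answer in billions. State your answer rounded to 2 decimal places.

€43.83 billion

Each bank lends a fraction (1 − rr) = 0.7590 of the deposit it receives, so Bank 5 receives 174·0.7590^4 and lends 174·0.7590^5 ≈ 43.8287 billion.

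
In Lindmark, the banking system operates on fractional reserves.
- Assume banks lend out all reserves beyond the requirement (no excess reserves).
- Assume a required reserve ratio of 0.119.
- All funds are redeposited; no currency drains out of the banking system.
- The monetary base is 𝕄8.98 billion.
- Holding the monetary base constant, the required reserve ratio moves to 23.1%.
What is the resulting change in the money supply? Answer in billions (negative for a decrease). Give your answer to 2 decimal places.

Initially m₁ = 1 / (0.119) ≈ 8.4034, so M₁ = 8.4034 × 8.98 ≈ 75.4625 billion.
After the change m₂ = 1 / (0.231) ≈ 4.3290, so M₂ = 4.3290 × 8.98 ≈ 38.8744 billion.
ΔM = M₂ − M₁ = 38.8744 − 75.4625 = -36.5881 billion.

-36.59 billion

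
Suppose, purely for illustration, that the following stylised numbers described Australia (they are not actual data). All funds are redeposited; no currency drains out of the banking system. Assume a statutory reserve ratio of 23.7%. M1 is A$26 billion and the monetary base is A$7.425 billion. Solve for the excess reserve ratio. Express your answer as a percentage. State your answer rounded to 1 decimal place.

Using m = M/MB = 26/7.425 ≈ 3.501684. Since m = (1 + c)/(c + rr + e), the denominator satisfies c + rr + e = (1 + c)/m = (1 + 0) / 3.501684 ≈ 0.285577.
With c = 0 and rr = 0.237, the excess reserve ratio is 0.285577 − 0 − 0.237 = 0.048577.

4.9%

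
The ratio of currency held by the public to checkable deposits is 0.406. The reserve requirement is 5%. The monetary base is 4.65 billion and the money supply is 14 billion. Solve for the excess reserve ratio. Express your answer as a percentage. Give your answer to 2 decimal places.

Using m = M/MB = 14/4.65 ≈ 3.010753. Since m = (1 + c)/(c + rr + e), the denominator satisfies c + rr + e = (1 + c)/m = (1 + 0.406) / 3.010753 ≈ 0.466993.
With c = 0.406 and rr = 0.05, the excess reserve ratio is 0.466993 − 0.406 − 0.05 = 0.010993.

1.10%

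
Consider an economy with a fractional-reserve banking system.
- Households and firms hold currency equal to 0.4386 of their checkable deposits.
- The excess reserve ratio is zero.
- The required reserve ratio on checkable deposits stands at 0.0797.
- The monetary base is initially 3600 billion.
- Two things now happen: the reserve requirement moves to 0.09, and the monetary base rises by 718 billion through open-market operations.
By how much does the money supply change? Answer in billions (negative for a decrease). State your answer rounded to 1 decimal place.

1759.4 billion

Before: m₁ = (1 + 0.4386) / (0.0797 + 0.4386) ≈ 2.775613, MB₁ = 3600, so M₁ = 2.775613 × 3600 = 9992.2068 billion.
After: m₂ = (1 + 0.4386) / (0.09 + 0.4386) ≈ 2.721529, MB₂ = 3600 + 718 = 4318, so M₂ = 2.721529 × 4318 ≈ 11751.5622 billion.
ΔM = M₂ − M₁ = 11751.5622 − 9992.2068 = 1759.3554 billion.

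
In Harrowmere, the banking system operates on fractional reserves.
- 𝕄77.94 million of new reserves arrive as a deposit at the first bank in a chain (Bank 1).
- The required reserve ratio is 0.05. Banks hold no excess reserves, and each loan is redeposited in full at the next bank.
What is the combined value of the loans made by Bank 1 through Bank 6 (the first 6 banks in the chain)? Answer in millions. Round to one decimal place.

𝕄392.3 million

Bank i lends (1 − rr)^i of the original deposit: Bank 1 lends 77.94·0.9500 = 74.0430, Bank 2 lends 77.94·0.9500² ≈ 70.3408, and so on.
Summing a geometric series: total = 77.94·[0.9500·(1 − 0.9500^6) / (1 − 0.9500)] ≈ 392.2918 million.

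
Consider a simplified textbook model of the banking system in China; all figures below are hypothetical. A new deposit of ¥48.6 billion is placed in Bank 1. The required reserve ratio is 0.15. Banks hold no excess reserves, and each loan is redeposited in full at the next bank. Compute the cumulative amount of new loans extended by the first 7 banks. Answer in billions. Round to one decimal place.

¥187.1 billion

Bank i lends (1 − rr)^i of the original deposit: Bank 1 lends 48.6·0.8500 = 41.3100, Bank 2 lends 48.6·0.8500² = 35.1135, and so on.
Summing a geometric series: total = 48.6·[0.8500·(1 − 0.8500^7) / (1 − 0.8500)] ≈ 187.1131 billion.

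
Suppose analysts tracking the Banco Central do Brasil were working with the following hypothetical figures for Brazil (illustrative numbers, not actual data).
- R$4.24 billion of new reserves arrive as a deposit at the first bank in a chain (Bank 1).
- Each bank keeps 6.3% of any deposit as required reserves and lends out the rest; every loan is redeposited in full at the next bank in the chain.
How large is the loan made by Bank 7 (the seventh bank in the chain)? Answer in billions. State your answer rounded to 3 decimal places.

Each bank lends a fraction (1 − rr) = 0.9370 of the deposit it receives, so Bank 7 receives 4.24·0.9370^6 and lends 4.24·0.9370^7 ≈ 2.6887 billion.

R$2.689 billion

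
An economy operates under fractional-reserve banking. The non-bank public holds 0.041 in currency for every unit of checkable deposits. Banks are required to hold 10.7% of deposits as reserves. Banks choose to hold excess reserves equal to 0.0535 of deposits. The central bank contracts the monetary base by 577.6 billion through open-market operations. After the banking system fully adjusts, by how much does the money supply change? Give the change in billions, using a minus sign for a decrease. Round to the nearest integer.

-2984 billion

The money multiplier is m = (1 + c) / (rr + e + c) = (1 + 0.041) / (0.107 + 0.0535 + 0.041) ≈ 5.1663.
The sale removes 577.6 billion of base, so ΔM = m × ΔMB = 5.1663 × (−577.6) ≈ -2984.0549 billion.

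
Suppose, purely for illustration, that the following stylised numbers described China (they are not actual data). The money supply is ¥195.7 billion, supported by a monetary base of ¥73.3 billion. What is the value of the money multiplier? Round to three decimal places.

The money multiplier is m = M / MB = 195.7 / 73.3 ≈ 2.66985.

2.670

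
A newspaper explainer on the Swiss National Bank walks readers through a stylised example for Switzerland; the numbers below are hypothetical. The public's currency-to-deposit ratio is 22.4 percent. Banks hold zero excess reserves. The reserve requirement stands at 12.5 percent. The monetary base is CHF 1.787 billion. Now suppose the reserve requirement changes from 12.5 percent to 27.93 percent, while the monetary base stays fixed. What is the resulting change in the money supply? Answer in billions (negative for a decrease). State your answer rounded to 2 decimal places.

Initially m₁ = (1 + 0.224) / (0.125 + 0.224) ≈ 3.5072, so M₁ = 3.5072 × 1.787 ≈ 6.2674 billion.
After the change m₂ = (1 + 0.224) / (0.2793 + 0.224) ≈ 2.4319, so M₂ = 2.4319 × 1.787 ≈ 4.3458 billion.
ΔM = M₂ − M₁ = 4.3458 − 6.2674 = -1.9216 billion.

-1.92 billion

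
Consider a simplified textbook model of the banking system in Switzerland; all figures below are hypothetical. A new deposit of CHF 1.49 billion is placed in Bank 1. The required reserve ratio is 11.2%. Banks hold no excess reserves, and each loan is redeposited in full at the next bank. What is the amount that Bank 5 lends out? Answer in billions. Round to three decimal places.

CHF 0.823 billion

Each bank lends a fraction (1 − rr) = 0.8880 of the deposit it receives, so Bank 5 receives 1.49·0.8880^4 and lends 1.49·0.8880^5 ≈ 0.8227 billion.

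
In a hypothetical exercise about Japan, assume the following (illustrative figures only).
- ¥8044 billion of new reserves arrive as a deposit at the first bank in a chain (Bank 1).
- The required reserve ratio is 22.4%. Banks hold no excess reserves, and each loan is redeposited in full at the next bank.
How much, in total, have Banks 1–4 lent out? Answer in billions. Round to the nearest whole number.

Bank i lends (1 − rr)^i of the original deposit: Bank 1 lends 8044·0.7760 = 6242.1440, Bank 2 lends 8044·0.7760² ≈ 4843.9037, and so on.
Summing a geometric series: total = 8044·[0.7760·(1 − 0.7760^4) / (1 − 0.7760)] ≈ 17761.7996 billion.

¥17762 billion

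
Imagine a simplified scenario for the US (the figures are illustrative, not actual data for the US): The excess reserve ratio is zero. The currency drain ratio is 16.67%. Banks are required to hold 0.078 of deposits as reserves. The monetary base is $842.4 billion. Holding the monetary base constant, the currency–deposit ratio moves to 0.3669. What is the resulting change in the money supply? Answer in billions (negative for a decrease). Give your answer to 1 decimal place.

-1428.3 billion

Initially m₁ = (1 + 0.1667) / (0.078 + 0.1667) ≈ 4.76788, so M₁ = 4.76788 × 842.4 ≈ 4016.4621 billion.
After the change m₂ = (1 + 0.3669) / (0.078 + 0.3669) ≈ 3.07238, so M₂ = 3.07238 × 842.4 ≈ 2588.1729 billion.
ΔM = M₂ − M₁ = 2588.1729 − 4016.4621 = -1428.2892 billion.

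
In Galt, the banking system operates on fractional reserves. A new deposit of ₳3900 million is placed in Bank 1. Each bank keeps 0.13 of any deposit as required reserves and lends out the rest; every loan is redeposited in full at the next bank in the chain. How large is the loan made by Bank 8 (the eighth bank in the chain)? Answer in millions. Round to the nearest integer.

₳1280 million

Each bank lends a fraction (1 − rr) = 0.8700 of the deposit it receives, so Bank 8 receives 3900·0.8700^7 and lends 3900·0.8700^8 ≈ 1280.0255 million.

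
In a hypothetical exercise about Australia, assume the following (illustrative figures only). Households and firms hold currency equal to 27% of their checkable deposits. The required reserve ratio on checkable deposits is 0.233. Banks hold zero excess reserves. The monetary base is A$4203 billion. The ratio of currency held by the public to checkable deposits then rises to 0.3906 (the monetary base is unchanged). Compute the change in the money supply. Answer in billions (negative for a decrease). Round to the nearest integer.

-1239 billion

Initially m₁ = (1 + 0.27) / (0.233 + 0.27) ≈ 2.52485, so M₁ = 2.52485 × 4203 ≈ 10611.9445 billion.
After the change m₂ = (1 + 0.3906) / (0.233 + 0.3906) ≈ 2.22996, so M₂ = 2.22996 × 4203 ≈ 9372.5219 billion.
ΔM = M₂ − M₁ = 9372.5219 − 10611.9445 = -1239.4226 billion.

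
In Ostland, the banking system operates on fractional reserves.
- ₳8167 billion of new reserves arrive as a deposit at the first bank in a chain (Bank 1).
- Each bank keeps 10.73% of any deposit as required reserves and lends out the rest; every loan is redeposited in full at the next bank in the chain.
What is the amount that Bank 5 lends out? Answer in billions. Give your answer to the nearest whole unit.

Each bank lends a fraction (1 − rr) = 0.8927 of the deposit it receives, so Bank 5 receives 8167·0.8927^4 and lends 8167·0.8927^5 ≈ 4630.0985 billion.

₳4630 billion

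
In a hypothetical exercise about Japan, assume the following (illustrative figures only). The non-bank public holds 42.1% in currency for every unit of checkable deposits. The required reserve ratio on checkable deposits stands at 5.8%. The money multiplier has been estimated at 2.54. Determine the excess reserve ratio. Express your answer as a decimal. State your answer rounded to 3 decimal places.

Using m = 2.54. Since m = (1 + c)/(c + rr + e), the denominator satisfies c + rr + e = (1 + c)/m = (1 + 0.421) / 2.54 ≈ 0.559449.
With c = 0.421 and rr = 0.058, the excess reserve ratio is 0.559449 − 0.421 − 0.058 = 0.080449.

0.080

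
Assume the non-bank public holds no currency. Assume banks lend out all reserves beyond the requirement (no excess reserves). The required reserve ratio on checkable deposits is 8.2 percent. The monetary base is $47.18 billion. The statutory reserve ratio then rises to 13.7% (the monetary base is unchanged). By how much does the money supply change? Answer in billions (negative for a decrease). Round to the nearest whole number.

Initially m₁ = 1 / (0.082) ≈ 12.1951, so M₁ = 12.1951 × 47.18 ≈ 575.3648 billion.
After the change m₂ = 1 / (0.137) ≈ 7.2993, so M₂ = 7.2993 × 47.18 ≈ 344.381 billion.
ΔM = M₂ − M₁ = 344.381 − 575.3648 = -230.9838 billion.

-231 billion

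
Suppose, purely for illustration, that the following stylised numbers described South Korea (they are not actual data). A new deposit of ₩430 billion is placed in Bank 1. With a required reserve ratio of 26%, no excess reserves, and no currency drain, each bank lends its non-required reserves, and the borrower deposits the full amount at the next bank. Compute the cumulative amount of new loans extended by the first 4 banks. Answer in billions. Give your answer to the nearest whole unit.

Bank i lends (1 − rr)^i of the original deposit: Bank 1 lends 430·0.7400 = 318.2000, Bank 2 lends 430·0.7400² = 235.4680, and so on.
Summing a geometric series: total = 430·[0.7400·(1 − 0.7400^4) / (1 − 0.7400)] ≈ 856.8566 billion.

₩857 billion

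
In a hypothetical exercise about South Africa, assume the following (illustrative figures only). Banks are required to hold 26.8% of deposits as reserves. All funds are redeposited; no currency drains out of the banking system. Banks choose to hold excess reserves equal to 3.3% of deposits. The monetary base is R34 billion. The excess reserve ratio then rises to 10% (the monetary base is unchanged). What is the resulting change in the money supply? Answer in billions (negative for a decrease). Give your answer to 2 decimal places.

Initially m₁ = 1 / (0.268 + 0.033) ≈ 3.32226, so M₁ = 3.32226 × 34 ≈ 112.9568 billion.
After the change m₂ = 1 / (0.268 + 0.1) ≈ 2.71739, so M₂ = 2.71739 × 34 ≈ 92.3913 billion.
ΔM = M₂ − M₁ = 92.3913 − 112.9568 = -20.5655 billion.

-20.57 billion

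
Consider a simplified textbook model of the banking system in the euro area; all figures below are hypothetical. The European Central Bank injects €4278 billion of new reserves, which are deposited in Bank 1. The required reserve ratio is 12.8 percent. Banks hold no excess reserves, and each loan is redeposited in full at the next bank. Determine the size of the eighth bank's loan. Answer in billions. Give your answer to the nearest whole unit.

Each bank lends a fraction (1 − rr) = 0.8720 of the deposit it receives, so Bank 8 receives 4278·0.8720^7 and lends 4278·0.8720^8 ≈ 1430.1206 billion.

€1430 billion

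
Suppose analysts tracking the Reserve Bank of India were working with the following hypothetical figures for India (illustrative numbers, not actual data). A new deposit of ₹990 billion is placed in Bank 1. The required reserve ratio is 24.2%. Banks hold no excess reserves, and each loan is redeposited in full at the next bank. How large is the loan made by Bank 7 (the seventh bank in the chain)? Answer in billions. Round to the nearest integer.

₹142 billion

Each bank lends a fraction (1 − rr) = 0.7580 of the deposit it receives, so Bank 7 receives 990·0.7580^6 and lends 990·0.7580^7 ≈ 142.3376 billion.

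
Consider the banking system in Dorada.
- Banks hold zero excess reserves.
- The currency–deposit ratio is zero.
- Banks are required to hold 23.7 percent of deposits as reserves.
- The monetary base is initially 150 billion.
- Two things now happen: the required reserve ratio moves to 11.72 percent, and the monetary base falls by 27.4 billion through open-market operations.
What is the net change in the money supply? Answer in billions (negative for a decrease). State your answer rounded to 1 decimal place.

413.2 billion

Before: m₁ = 1 / (0.237) ≈ 4.21941, MB₁ = 150, so M₁ = 4.21941 × 150 = 632.9115 billion.
After: m₂ = 1 / (0.1172) ≈ 8.53242, MB₂ = 150 − 27.4 = 122.6, so M₂ = 8.53242 × 122.6 ≈ 1046.0747 billion.
ΔM = M₂ − M₁ = 1046.0747 − 632.9115 = 413.1632 billion.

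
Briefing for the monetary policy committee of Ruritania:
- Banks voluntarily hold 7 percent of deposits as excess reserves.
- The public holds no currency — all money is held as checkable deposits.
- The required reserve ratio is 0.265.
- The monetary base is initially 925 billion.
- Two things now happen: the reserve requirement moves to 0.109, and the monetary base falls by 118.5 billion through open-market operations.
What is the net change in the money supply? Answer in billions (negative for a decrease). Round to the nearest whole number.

1744 billion

Before: m₁ = 1 / (0.265 + 0.07) ≈ 2.9851, MB₁ = 925, so M₁ = 2.9851 × 925 = 2761.2175 billion.
After: m₂ = 1 / (0.109 + 0.07) ≈ 5.5866, MB₂ = 925 − 118.5 = 806.5, so M₂ = 5.5866 × 806.5 = 4505.5929 billion.
ΔM = M₂ − M₁ = 4505.5929 − 2761.2175 = 1744.3754 billion.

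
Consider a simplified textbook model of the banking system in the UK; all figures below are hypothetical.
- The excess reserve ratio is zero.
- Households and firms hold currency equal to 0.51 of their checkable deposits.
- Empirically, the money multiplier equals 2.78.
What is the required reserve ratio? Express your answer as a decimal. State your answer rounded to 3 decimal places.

Using m = 2.78. Since m = (1 + c)/(c + rr + e), the denominator satisfies c + rr + e = (1 + c)/m = (1 + 0.51) / 2.78 ≈ 0.543165.
With c = 0.51 and e = 0, the required reserve ratio is 0.543165 − 0.51 − 0 = 0.033165.

0.033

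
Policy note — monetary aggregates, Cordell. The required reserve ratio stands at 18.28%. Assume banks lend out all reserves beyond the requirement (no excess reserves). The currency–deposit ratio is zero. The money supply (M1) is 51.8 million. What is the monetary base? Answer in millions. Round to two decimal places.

With no currency drain and no excess reserves, the money multiplier is m = 1/rr = 1/0.1828 ≈ 5.47046.
The monetary base is MB = M / m = 51.8 / 5.47046 ≈ 9.469 million.

9.47 million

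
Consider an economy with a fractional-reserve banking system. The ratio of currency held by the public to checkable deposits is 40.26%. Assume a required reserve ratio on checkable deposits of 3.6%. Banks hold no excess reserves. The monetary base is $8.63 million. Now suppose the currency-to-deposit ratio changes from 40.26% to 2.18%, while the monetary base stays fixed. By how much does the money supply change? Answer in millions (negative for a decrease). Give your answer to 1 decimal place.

$125.0 million

Initially m₁ = (1 + 0.4026) / (0.036 + 0.4026) ≈ 3.1979, so M₁ = 3.1979 × 8.63 ≈ 27.5979 million.
After the change m₂ = (1 + 0.0218) / (0.036 + 0.0218) ≈ 17.6782, so M₂ = 17.6782 × 8.63 ≈ 152.5629 million.
ΔM = M₂ − M₁ = 152.5629 − 27.5979 = 124.965 million.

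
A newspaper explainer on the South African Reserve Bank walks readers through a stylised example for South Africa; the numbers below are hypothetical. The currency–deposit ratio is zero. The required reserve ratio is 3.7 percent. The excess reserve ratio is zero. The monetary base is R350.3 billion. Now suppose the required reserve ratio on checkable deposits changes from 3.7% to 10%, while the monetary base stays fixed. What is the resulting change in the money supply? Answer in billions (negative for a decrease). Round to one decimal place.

-5964.6 billion

Initially m₁ = 1 / (0.037) ≈ 27.02703, so M₁ = 27.02703 × 350.3 ≈ 9467.5686 billion.
After the change m₂ = 1 / (0.1) = 10, so M₂ = 10 × 350.3 = 3503 billion.
ΔM = M₂ − M₁ = 3503 − 9467.5686 = -5964.5686 billion.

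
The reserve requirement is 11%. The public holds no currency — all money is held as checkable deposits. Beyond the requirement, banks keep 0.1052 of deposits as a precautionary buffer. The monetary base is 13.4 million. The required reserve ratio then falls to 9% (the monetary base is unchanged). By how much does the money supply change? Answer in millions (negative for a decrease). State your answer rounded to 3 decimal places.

Initially m₁ = 1 / (0.11 + 0.1052) ≈ 4.646840, so M₁ = 4.646840 × 13.4 ≈ 62.2677 million.
After the change m₂ = 1 / (0.09 + 0.1052) ≈ 5.122951, so M₂ = 5.122951 × 13.4 ≈ 68.6475 million.
ΔM = M₂ − M₁ = 68.6475 − 62.2677 = 6.3798 million.

6.380 million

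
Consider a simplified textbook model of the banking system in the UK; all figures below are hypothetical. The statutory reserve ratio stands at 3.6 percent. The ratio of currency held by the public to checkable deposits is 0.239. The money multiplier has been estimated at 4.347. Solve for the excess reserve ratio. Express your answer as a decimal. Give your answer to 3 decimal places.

0.010

Using m = 4.347. Since m = (1 + c)/(c + rr + e), the denominator satisfies c + rr + e = (1 + c)/m = (1 + 0.239) / 4.347 ≈ 0.285024.
With c = 0.239 and rr = 0.036, the excess reserve ratio is 0.285024 − 0.239 − 0.036 = 0.010024.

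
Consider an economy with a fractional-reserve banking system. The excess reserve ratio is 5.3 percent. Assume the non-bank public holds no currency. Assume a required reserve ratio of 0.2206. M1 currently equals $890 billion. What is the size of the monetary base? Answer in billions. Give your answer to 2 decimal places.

The money multiplier is m = 1 / (rr + e) = 1 / (0.2206 + 0.053) ≈ 3.654971.
MB = M / m = 890 / 3.654971 ≈ 243.504 billion.

$243.50 billion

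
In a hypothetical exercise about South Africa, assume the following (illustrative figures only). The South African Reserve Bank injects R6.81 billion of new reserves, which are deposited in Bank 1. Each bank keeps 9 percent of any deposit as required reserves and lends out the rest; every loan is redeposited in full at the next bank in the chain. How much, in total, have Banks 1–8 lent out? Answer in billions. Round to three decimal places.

Bank i lends (1 − rr)^i of the original deposit: Bank 1 lends 6.81·0.9100 = 6.1971, Bank 2 lends 6.81·0.9100² ≈ 5.6394, and so on.
Summing a geometric series: total = 6.81·[0.9100·(1 − 0.9100^8) / (1 − 0.9100)] ≈ 36.4766 billion.

R36.477 billion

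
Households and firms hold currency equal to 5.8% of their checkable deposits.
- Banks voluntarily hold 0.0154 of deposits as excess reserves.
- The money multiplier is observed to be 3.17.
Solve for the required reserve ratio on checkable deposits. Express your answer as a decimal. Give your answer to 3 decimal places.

Using m = 3.17. Since m = (1 + c)/(c + rr + e), the denominator satisfies c + rr + e = (1 + c)/m = (1 + 0.058) / 3.17 ≈ 0.333754.
With c = 0.058 and e = 0.0154, the required reserve ratio on checkable deposits is 0.333754 − 0.058 − 0.0154 = 0.260354.

0.260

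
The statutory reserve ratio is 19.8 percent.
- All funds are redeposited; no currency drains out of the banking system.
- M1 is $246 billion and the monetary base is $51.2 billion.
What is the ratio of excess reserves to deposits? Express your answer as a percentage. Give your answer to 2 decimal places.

1.01%

Using m = M/MB = 246/51.2 ≈ 4.804688. Since m = (1 + c)/(c + rr + e), the denominator satisfies c + rr + e = (1 + c)/m = (1 + 0) / 4.804688 ≈ 0.208130.
With c = 0 and rr = 0.198, the ratio of excess reserves to deposits is 0.208130 − 0 − 0.198 = 0.01013.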